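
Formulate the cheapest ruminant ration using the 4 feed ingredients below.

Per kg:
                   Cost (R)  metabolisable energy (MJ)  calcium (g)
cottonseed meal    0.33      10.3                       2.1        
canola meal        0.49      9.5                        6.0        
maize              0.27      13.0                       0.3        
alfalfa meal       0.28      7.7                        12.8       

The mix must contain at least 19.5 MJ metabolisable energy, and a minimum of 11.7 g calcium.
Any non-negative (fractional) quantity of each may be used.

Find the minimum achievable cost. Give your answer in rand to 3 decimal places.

R0.512

This is a linear program. Let x1 = kg of cottonseed meal, x2 = kg of canola meal, x3 = kg of maize, x4 = kg of alfalfa meal.
Minimize 0.33x1 + 0.49x2 + 0.27x3 + 0.28x4 s.t.:
  10.3x1 + 9.5x2 + 13x3 + 7.7x4 ≥ 19.5   (metabolisable energy)
  2.1x1 + 6x2 + 0.3x3 + 12.8x4 ≥ 11.7   (calcium)
  x1, x2, x3, x4 ≥ 0.
The cheapest feasible vertex uses only maize, alfalfa meal; cottonseed meal, canola meal are not used. Binding constraints: metabolisable energy and calcium.
That vertex is x3 = 0.9721, x4 = 0.8913.
Objective = 0.27·0.9721 + 0.28·0.8913 = 0.51203.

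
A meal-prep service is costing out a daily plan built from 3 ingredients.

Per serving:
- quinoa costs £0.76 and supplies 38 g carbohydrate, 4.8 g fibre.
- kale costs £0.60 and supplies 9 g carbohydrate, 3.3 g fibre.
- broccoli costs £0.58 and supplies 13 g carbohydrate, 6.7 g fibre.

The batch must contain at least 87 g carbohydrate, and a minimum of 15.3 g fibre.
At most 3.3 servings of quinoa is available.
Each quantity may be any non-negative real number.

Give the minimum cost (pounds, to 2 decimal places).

Let x1 = servings of quinoa, x2 = servings of kale, x3 = servings of broccoli.
Minimize 0.76x1 + 0.6x2 + 0.58x3 s.t.:
  38x1 + 9x2 + 13x3 ≥ 87   (carbohydrate)
  4.8x1 + 3.3x2 + 6.7x3 ≥ 15.3   (fibre)
  x1 ≤ 3.3
  x1, x2, x3 ≥ 0.
The minimum-cost mix takes nothing from kale — only quinoa, broccoli. The carbohydrate and fibre requirements are met with equality.
Solving gives x1 = 1.998, x3 = 0.8522.
Cost = 0.76·1.998 + 0.58·0.8522 = 2.0128.

£2.01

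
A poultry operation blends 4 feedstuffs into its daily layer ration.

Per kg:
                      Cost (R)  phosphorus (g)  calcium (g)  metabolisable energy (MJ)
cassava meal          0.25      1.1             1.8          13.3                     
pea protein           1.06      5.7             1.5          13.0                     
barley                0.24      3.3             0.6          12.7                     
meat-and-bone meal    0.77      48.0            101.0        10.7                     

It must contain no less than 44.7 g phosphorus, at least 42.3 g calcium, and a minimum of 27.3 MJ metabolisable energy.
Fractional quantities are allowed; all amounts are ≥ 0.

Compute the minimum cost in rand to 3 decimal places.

R0.988

This is a linear program. Let x1 = kg of cassava meal, x2 = kg of pea protein, x3 = kg of barley, x4 = kg of meat-and-bone meal.
Minimize 0.25x1 + 1.06x2 + 0.24x3 + 0.77x4 subject to:
  1.1x1 + 5.7x2 + 3.3x3 + 48x4 ≥ 44.7   (phosphorus)
  1.8x1 + 1.5x2 + 0.6x3 + 101x4 ≥ 42.3   (calcium)
  13.3x1 + 13x2 + 12.7x3 + 10.7x4 ≥ 27.3   (metabolisable energy)
  x1, x2, x3, x4 ≥ 0.
The optimal basis is {barley, meat-and-bone meal}; cassava meal, pea protein drop out. Binding constraints: phosphorus and metabolisable energy.
So barley = 1.449 kg, meat-and-bone meal = 0.8316 kg.
Objective = 0.24·1.449 + 0.77·0.8316 = 0.98809.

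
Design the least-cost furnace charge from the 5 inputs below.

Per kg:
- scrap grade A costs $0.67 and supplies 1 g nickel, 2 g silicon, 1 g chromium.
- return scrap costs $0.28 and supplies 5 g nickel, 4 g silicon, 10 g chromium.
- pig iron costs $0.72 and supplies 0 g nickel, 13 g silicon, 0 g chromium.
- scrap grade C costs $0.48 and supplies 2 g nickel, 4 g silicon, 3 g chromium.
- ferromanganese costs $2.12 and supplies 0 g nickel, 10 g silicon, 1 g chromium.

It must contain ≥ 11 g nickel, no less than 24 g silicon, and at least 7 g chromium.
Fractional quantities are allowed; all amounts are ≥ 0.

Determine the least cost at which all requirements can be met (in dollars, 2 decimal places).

$1.46

Set it up as a linear program. Let x1 = kg of scrap grade A, x2 = kg of return scrap, x3 = kg of pig iron, x4 = kg of scrap grade C, x5 = kg of ferromanganese.
Minimize 0.67x1 + 0.28x2 + 0.72x3 + 0.48x4 + 2.12x5 with:
  1x1 + 5x2 + 2x4 ≥ 11   (nickel)
  2x1 + 4x2 + 13x3 + 4x4 + 10x5 ≥ 24   (silicon)
  1x1 + 10x2 + 3x4 + 1x5 ≥ 7   (chromium)
  x1, x2, x3, x4, x5 ≥ 0.
The minimum-cost mix takes nothing from scrap grade A, scrap grade C, ferromanganese — only return scrap, pig iron. The nickel and silicon requirements are met with equality.
So return scrap = 2.2 kg, pig iron = 1.169 kg.
Cost = 0.28·2.2 + 0.72·1.169 = 1.4577.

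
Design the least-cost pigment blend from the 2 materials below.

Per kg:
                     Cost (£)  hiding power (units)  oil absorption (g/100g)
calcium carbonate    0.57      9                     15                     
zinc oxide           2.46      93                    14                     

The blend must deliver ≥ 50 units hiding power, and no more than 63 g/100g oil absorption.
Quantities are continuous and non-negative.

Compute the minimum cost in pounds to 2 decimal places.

Treat it as an LP. Let x1 = kg of calcium carbonate, x2 = kg of zinc oxide.
Minimize 0.57x1 + 2.46x2 with:
  9x1 + 93x2 ≥ 50   (hiding power)
  15x1 + 14x2 ≤ 63   (oil absorption)
  x1, x2 ≥ 0.
At the optimum only zinc oxide is positive (calcium carbonate = 0). The hiding power requirement is met with equality.
That vertex is x2 = 0.5376.
Cost = 2.46·0.5376 = 1.3225.

£1.32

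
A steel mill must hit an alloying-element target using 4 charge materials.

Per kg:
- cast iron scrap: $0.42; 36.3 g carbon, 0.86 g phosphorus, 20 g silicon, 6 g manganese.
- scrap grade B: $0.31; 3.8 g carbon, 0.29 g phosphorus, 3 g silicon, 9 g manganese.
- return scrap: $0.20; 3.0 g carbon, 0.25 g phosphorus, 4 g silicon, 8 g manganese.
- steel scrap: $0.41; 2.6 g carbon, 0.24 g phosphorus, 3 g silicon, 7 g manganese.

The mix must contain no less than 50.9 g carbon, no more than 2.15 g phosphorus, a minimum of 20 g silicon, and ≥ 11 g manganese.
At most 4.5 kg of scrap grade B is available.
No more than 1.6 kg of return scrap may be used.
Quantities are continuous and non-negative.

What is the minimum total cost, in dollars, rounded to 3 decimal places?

$0.646

This is a linear program. Let x1 = kg of cast iron scrap, x2 = kg of scrap grade B, x3 = kg of return scrap, x4 = kg of steel scrap.
min 0.42x1 + 0.31x2 + 0.2x3 + 0.41x4 with:
  36.3x1 + 3.8x2 + 3x3 + 2.6x4 ≥ 50.9   (carbon)
  0.86x1 + 0.29x2 + 0.25x3 + 0.24x4 ≤ 2.15   (phosphorus)
  20x1 + 3x2 + 4x3 + 3x4 ≥ 20   (silicon)
  6x1 + 9x2 + 8x3 + 7x4 ≥ 11   (manganese)
  x2 ≤ 4.5
  x3 ≤ 1.6
  x1, x2, x3, x4 ≥ 0.
The optimal basis is {cast iron scrap, return scrap}; scrap grade B, steel scrap drop out. Binding constraints: carbon and manganese.
Solving gives x1 = 1.374, x3 = 0.3447.
Objective = 0.42·1.374 + 0.2·0.3447 = 0.64602.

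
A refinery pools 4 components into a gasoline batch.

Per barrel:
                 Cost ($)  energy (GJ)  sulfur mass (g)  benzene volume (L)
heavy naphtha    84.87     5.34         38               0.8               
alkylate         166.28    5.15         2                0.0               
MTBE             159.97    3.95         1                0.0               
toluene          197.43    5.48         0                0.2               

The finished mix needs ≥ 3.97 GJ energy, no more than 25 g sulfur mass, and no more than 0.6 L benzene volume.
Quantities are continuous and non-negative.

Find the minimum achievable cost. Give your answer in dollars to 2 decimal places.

$71.02

Let x1 = barrels of heavy naphtha, x2 = barrels of alkylate, x3 = barrels of MTBE, x4 = barrels of toluene.
min 84.87x1 + 166.28x2 + 159.97x3 + 197.43x4 with:
  5.34x1 + 5.15x2 + 3.95x3 + 5.48x4 ≥ 3.97   (energy)
  38x1 + 2x2 + 1x3 ≤ 25   (sulfur mass)
  0.8x1 + 0.2x4 ≤ 0.6   (benzene volume)
  x1, x2, x3, x4 ≥ 0.
The minimum-cost mix takes nothing from MTBE, toluene — only heavy naphtha, alkylate. The energy and sulfur mass requirements are met with equality.
Optimal quantities: heavy naphtha = 0.653 barrels, alkylate = 0.09383 barrels.
Cost = 84.87·0.653 + 166.28·0.09383 = 71.0222.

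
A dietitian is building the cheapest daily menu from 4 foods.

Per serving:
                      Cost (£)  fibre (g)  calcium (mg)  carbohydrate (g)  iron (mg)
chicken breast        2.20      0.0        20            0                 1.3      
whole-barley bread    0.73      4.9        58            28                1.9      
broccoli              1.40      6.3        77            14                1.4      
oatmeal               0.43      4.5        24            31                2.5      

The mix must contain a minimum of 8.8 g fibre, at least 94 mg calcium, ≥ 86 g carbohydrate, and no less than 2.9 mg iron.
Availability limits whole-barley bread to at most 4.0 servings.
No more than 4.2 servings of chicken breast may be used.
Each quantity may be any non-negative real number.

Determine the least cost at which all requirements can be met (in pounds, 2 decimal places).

£1.45

Let x1 = servings of chicken breast, x2 = servings of whole-barley bread, x3 = servings of broccoli, x4 = servings of oatmeal.
Minimise 2.2x1 + 0.73x2 + 1.4x3 + 0.43x4 subject to:
  4.9x2 + 6.3x3 + 4.5x4 ≥ 8.8   (fibre)
  20x1 + 58x2 + 77x3 + 24x4 ≥ 94   (calcium)
  28x2 + 14x3 + 31x4 ≥ 86   (carbohydrate)
  1.3x1 + 1.9x2 + 1.4x3 + 2.5x4 ≥ 2.9   (iron)
  x2 ≤ 4
  x1 ≤ 4.2
  x1, x2, x3, x4 ≥ 0.
The minimum-cost mix takes nothing from chicken breast, broccoli — only whole-barley bread, oatmeal. The calcium and carbohydrate requirements are met with equality.
Optimal quantities: whole-barley bread = 0.7549 servings, oatmeal = 2.092 servings.
Total cost: 0.73·0.7549 + 0.43·2.092 = 1.4506.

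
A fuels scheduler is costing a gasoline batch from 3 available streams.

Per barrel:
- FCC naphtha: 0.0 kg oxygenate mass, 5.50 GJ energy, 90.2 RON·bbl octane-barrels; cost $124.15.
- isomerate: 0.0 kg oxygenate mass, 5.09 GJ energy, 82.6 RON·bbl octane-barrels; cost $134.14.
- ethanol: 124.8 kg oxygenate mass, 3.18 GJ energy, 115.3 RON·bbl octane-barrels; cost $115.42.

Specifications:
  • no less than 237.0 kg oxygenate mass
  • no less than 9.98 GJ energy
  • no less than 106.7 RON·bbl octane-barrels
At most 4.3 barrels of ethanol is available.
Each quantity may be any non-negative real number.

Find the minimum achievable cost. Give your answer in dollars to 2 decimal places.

$308.15

Let x1 = barrels of FCC naphtha, x2 = barrels of isomerate, x3 = barrels of ethanol.
Minimize 124.15x1 + 134.14x2 + 115.42x3 with:
  124.8x3 ≥ 237   (oxygenate mass)
  5.5x1 + 5.09x2 + 3.18x3 ≥ 9.98   (energy)
  90.2x1 + 82.6x2 + 115.3x3 ≥ 106.7   (octane-barrels)
  x3 ≤ 4.3
  x1, x2, x3 ≥ 0.
The minimum-cost mix takes nothing from isomerate — only FCC naphtha, ethanol. Binding constraints: oxygenate mass and energy.
Solving gives x1 = 0.7166, x3 = 1.899.
Objective = 124.15·0.7166 + 115.42·1.899 = 308.1485.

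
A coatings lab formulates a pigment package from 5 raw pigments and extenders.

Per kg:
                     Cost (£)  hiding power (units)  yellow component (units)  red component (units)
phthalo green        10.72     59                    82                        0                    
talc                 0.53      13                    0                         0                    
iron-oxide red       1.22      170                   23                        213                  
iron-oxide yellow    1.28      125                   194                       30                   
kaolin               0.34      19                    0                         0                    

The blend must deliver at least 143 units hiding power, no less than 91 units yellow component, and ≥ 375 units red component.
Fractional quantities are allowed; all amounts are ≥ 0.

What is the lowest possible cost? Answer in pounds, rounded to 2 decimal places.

£2.44

This is a linear program. Let x1 = kg of phthalo green, x2 = kg of talc, x3 = kg of iron-oxide red, x4 = kg of iron-oxide yellow, x5 = kg of kaolin.
min 10.72x1 + 0.53x2 + 1.22x3 + 1.28x4 + 0.34x5 with:
  59x1 + 13x2 + 170x3 + 125x4 + 19x5 ≥ 143   (hiding power)
  82x1 + 23x3 + 194x4 ≥ 91   (yellow component)
  213x3 + 30x4 ≥ 375   (red component)
  x1, x2, x3, x4, x5 ≥ 0.
The cheapest feasible vertex uses only iron-oxide red, iron-oxide yellow; phthalo green, talc, kaolin are not used. There the yellow component and red component constraints are tight.
Solving gives x3 = 1.723, x4 = 0.2648.
Total cost: 1.22·1.723 + 1.28·0.2648 = 2.4410.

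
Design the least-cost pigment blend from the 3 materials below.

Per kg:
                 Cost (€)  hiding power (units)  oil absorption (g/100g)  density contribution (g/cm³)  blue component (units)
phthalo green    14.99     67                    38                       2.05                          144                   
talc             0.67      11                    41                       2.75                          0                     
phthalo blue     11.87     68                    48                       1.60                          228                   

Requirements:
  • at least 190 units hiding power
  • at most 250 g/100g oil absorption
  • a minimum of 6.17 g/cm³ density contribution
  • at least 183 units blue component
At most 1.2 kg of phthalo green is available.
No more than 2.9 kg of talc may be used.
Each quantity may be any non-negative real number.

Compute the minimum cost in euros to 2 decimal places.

€29.54

Treat it as an LP. Let x1 = kg of phthalo green, x2 = kg of talc, x3 = kg of phthalo blue.
Minimise 14.99x1 + 0.67x2 + 11.87x3 subject to:
  67x1 + 11x2 + 68x3 ≥ 190   (hiding power)
  38x1 + 41x2 + 48x3 ≤ 250   (oil absorption)
  2.05x1 + 2.75x2 + 1.6x3 ≥ 6.17   (density contribution)
  144x1 + 228x3 ≥ 183   (blue component)
  x1 ≤ 1.2
  x2 ≤ 2.9
  x1, x2, x3 ≥ 0.
The cheapest feasible vertex uses only talc, phthalo blue; phthalo green is not used. The hiding power and the talc cap requirements are met with equality.
Optimal quantities: talc = 2.9 kg, phthalo blue = 2.325 kg.
Objective = 0.67·2.9 + 11.87·2.325 = 29.5408.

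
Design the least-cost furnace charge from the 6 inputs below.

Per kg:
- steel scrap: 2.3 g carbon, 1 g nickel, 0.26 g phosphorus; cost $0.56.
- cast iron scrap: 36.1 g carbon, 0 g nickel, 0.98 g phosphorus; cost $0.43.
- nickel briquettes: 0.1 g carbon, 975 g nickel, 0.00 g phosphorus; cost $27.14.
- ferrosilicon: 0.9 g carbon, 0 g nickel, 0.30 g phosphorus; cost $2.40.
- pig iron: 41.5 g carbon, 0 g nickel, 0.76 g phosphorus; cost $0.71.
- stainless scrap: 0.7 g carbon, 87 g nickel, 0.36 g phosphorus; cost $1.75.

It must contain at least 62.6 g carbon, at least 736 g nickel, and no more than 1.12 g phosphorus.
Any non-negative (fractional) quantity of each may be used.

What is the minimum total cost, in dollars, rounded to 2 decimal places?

Set it up as a linear program. Let x1 = kg of steel scrap, x2 = kg of cast iron scrap, x3 = kg of nickel briquettes, x4 = kg of ferrosilicon, x5 = kg of pig iron, x6 = kg of stainless scrap.
Minimise 0.56x1 + 0.43x2 + 27.14x3 + 2.4x4 + 0.71x5 + 1.75x6 s.t.:
  2.3x1 + 36.1x2 + 0.1x3 + 0.9x4 + 41.5x5 + 0.7x6 ≥ 62.6   (carbon)
  1x1 + 975x3 + 87x6 ≥ 736   (nickel)
  0.26x1 + 0.98x2 + 0.3x4 + 0.76x5 + 0.36x6 ≤ 1.12   (phosphorus)
  x1, x2, x3, x4, x5, x6 ≥ 0.
The cheapest feasible vertex uses only nickel briquettes, pig iron; steel scrap, cast iron scrap, ferrosilicon, stainless scrap are not used. Binding constraints: carbon and phosphorus.
So nickel briquettes = 14.421 kg, pig iron = 1.4737 kg.
Objective = 27.14·14.421 + 0.71·1.4737 = 392.4323.

$392.43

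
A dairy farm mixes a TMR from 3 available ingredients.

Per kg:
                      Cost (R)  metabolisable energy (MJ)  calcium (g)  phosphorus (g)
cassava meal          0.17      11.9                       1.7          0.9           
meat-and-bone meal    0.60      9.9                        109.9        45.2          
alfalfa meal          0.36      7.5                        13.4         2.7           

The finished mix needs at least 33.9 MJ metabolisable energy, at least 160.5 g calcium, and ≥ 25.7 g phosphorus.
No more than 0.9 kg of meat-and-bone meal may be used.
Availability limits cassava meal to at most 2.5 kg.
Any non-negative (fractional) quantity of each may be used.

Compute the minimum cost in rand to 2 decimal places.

This is a linear program. Let x1 = kg of cassava meal, x2 = kg of meat-and-bone meal, x3 = kg of alfalfa meal.
Minimize 0.17x1 + 0.6x2 + 0.36x3 subject to:
  11.9x1 + 9.9x2 + 7.5x3 ≥ 33.9   (metabolisable energy)
  1.7x1 + 109.9x2 + 13.4x3 ≥ 160.5   (calcium)
  0.9x1 + 45.2x2 + 2.7x3 ≥ 25.7   (phosphorus)
  x2 ≤ 0.9
  x1 ≤ 2.5
  x1, x2, x3 ≥ 0.
The minimum-cost mix takes nothing from cassava meal — only meat-and-bone meal, alfalfa meal. The calcium and the meat-and-bone meal cap requirements are met with equality.
That vertex is x2 = 0.9, x3 = 4.596.
Cost = 0.6·0.9 + 0.36·4.596 = 2.1946.

R2.19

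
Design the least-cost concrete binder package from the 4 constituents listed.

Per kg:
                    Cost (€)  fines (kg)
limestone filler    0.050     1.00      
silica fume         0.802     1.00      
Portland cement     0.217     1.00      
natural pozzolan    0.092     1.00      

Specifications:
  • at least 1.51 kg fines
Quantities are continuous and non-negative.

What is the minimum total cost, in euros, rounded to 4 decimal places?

This is a linear program. Let x1 = kg of limestone filler, x2 = kg of silica fume, x3 = kg of Portland cement, x4 = kg of natural pozzolan.
Minimize 0.05x1 + 0.802x2 + 0.217x3 + 0.092x4 with:
  1x1 + 1x2 + 1x3 + 1x4 ≥ 1.51   (fines)
  x1, x2, x3, x4 ≥ 0.
At the optimum only limestone filler is positive (silica fume, Portland cement, natural pozzolan = 0). The fines requirement is met with equality.
That vertex is x1 = 1.51.
Objective = 0.05·1.51 = 0.075500.

€0.0755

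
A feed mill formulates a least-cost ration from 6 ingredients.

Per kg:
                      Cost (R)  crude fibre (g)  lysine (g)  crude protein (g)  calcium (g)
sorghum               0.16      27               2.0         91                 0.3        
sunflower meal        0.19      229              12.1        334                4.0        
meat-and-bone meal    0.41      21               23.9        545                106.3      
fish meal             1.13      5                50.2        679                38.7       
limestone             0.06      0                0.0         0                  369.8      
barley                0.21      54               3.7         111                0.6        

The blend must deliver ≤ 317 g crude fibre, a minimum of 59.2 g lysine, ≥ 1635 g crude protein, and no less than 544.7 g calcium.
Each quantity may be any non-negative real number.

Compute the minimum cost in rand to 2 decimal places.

This is a linear program. Let x1 = kg of sorghum, x2 = kg of sunflower meal, x3 = kg of meat-and-bone meal, x4 = kg of fish meal, x5 = kg of limestone, x6 = kg of barley.
Minimise 0.16x1 + 0.19x2 + 0.41x3 + 1.13x4 + 0.06x5 + 0.21x6 subject to:
  27x1 + 229x2 + 21x3 + 5x4 + 54x6 ≤ 317   (crude fibre)
  2x1 + 12.1x2 + 23.9x3 + 50.2x4 + 3.7x6 ≥ 59.2   (lysine)
  91x1 + 334x2 + 545x3 + 679x4 + 111x6 ≥ 1635   (crude protein)
  0.3x1 + 4x2 + 106.3x3 + 38.7x4 + 369.8x5 + 0.6x6 ≥ 544.7   (calcium)
  x1, x2, x3, x4, x5, x6 ≥ 0.
The minimum-cost mix takes nothing from sorghum, fish meal, barley — only sunflower meal, meat-and-bone meal, limestone. Binding constraints: crude fibre, crude protein, calcium.
So sunflower meal = 1.175 kg, meat-and-bone meal = 2.28 kg, limestone = 0.8049 kg.
Total cost: 0.19·1.175 + 0.41·2.28 + 0.06·0.8049 = 1.2063.

R1.21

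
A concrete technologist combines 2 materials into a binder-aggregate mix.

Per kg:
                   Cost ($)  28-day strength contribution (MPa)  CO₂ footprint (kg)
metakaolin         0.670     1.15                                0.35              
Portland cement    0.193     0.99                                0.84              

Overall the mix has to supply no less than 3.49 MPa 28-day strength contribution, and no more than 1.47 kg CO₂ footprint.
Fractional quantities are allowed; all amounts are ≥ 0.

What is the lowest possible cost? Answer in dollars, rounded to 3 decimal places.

$1.743

This is a linear program. Let x1 = kg of metakaolin, x2 = kg of Portland cement.
Minimise 0.67x1 + 0.193x2 s.t.:
  1.15x1 + 0.99x2 ≥ 3.49   (28-day strength contribution)
  0.35x1 + 0.84x2 ≤ 1.47   (CO₂ footprint)
  x1, x2 ≥ 0.
Both inputs are positive at the optimum. The 28-day strength contribution and CO₂ footprint requirements are met with equality.
So metakaolin = 2.383 kg, Portland cement = 0.7571 kg.
Hence cost = 0.67·2.383 + 0.193·0.7571 = $1.74273.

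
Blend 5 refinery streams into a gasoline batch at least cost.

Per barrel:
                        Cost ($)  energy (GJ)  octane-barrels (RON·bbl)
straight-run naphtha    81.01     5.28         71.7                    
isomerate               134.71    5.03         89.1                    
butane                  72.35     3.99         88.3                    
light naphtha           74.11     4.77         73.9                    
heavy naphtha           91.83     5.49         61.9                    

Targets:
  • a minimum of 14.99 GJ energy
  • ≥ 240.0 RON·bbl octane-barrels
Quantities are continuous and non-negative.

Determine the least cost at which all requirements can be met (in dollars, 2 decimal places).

Treat it as an LP. Let x1 = barrels of straight-run naphtha, x2 = barrels of isomerate, x3 = barrels of butane, x4 = barrels of light naphtha, x5 = barrels of heavy naphtha.
Minimize 81.01x1 + 134.71x2 + 72.35x3 + 74.11x4 + 91.83x5 with:
  5.28x1 + 5.03x2 + 3.99x3 + 4.77x4 + 5.49x5 ≥ 14.99   (energy)
  71.7x1 + 89.1x2 + 88.3x3 + 73.9x4 + 61.9x5 ≥ 240   (octane-barrels)
  x1, x2, x3, x4, x5 ≥ 0.
The minimum-cost mix takes nothing from straight-run naphtha, isomerate, heavy naphtha — only butane, light naphtha. Binding constraints: energy and octane-barrels.
That vertex is x3 = 0.29319, x4 = 2.8973.
Cost = 72.35·0.29319 + 74.11·2.8973 = 235.9312.

$235.93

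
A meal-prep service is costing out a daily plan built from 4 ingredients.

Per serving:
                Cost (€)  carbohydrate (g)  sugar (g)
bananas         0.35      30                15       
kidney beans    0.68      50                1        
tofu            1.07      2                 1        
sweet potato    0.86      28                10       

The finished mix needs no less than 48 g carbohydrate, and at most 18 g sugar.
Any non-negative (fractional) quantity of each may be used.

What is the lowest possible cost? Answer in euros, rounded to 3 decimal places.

Let x1 = servings of bananas, x2 = servings of kidney beans, x3 = servings of tofu, x4 = servings of sweet potato.
Minimise 0.35x1 + 0.68x2 + 1.07x3 + 0.86x4 subject to:
  30x1 + 50x2 + 2x3 + 28x4 ≥ 48   (carbohydrate)
  15x1 + 1x2 + 1x3 + 10x4 ≤ 18   (sugar)
  x1, x2, x3, x4 ≥ 0.
The minimum-cost mix takes nothing from tofu, sweet potato — only bananas, kidney beans. Binding constraints: carbohydrate and sugar.
Optimal quantities: bananas = 1.183 servings, kidney beans = 0.25 servings.
Objective = 0.35·1.183 + 0.68·0.25 = 0.58405.

€0.584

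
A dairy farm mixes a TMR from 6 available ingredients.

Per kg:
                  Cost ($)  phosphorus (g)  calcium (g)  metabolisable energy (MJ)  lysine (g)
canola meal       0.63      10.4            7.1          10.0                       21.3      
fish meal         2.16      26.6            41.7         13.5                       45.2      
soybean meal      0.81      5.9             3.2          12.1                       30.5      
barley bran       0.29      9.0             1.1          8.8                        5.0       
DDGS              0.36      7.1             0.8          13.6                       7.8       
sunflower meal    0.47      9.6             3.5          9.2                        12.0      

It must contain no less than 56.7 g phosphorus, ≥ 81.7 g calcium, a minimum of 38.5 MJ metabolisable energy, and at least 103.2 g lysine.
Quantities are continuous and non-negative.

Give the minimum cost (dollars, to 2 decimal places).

$4.59

Let x1 = kg of canola meal, x2 = kg of fish meal, x3 = kg of soybean meal, x4 = kg of barley bran, x5 = kg of DDGS, x6 = kg of sunflower meal.
min 0.63x1 + 2.16x2 + 0.81x3 + 0.29x4 + 0.36x5 + 0.47x6 subject to:
  10.4x1 + 26.6x2 + 5.9x3 + 9x4 + 7.1x5 + 9.6x6 ≥ 56.7   (phosphorus)
  7.1x1 + 41.7x2 + 3.2x3 + 1.1x4 + 0.8x5 + 3.5x6 ≥ 81.7   (calcium)
  10x1 + 13.5x2 + 12.1x3 + 8.8x4 + 13.6x5 + 9.2x6 ≥ 38.5   (metabolisable energy)
  21.3x1 + 45.2x2 + 30.5x3 + 5x4 + 7.8x5 + 12x6 ≥ 103.2   (lysine)
  x1, x2, x3, x4, x5, x6 ≥ 0.
The minimum-cost mix takes nothing from soybean meal, barley bran, sunflower meal — only canola meal, fish meal, DDGS. There the calcium, metabolisable energy, lysine constraints are tight.
Optimal quantities: canola meal = 0.8728 kg, fish meal = 1.803 kg, DDGS = 0.3994 kg.
Objective = 0.63·0.8728 + 2.16·1.803 + 0.36·0.3994 = 4.5881.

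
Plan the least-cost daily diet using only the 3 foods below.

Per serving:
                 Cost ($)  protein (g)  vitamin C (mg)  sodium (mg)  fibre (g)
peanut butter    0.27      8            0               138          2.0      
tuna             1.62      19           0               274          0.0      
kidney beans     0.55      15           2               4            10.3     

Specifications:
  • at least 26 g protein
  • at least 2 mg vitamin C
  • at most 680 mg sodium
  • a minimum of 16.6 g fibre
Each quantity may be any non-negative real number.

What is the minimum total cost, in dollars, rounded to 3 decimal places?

$0.945

Set it up as a linear program. Let x1 = servings of peanut butter, x2 = servings of tuna, x3 = servings of kidney beans.
Minimise 0.27x1 + 1.62x2 + 0.55x3 subject to:
  8x1 + 19x2 + 15x3 ≥ 26   (protein)
  2x3 ≥ 2   (vitamin C)
  138x1 + 274x2 + 4x3 ≤ 680   (sodium)
  2x1 + 10.3x3 ≥ 16.6   (fibre)
  x1, x2, x3 ≥ 0.
The cheapest feasible vertex uses only peanut butter, kidney beans; tuna is not used. Binding constraints: protein and fibre.
Solving gives x1 = 0.3588, x3 = 1.542.
Objective = 0.27·0.3588 + 0.55·1.542 = 0.94498.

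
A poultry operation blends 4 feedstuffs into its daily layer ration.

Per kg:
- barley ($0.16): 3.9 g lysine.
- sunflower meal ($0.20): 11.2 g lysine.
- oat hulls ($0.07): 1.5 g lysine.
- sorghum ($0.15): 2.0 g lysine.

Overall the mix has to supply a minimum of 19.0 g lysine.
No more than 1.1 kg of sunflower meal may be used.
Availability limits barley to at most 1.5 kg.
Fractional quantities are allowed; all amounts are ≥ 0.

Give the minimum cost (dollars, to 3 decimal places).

$0.499

Treat it as an LP. Let x1 = kg of barley, x2 = kg of sunflower meal, x3 = kg of oat hulls, x4 = kg of sorghum.
Minimise 0.16x1 + 0.2x2 + 0.07x3 + 0.15x4 subject to:
  3.9x1 + 11.2x2 + 1.5x3 + 2x4 ≥ 19   (lysine)
  x2 ≤ 1.1
  x1 ≤ 1.5
  x1, x2, x3, x4 ≥ 0.
At the optimum only barley, sunflower meal, oat hulls are positive (sorghum = 0). Binding constraints: lysine, the sunflower meal cap, the barley cap.
Optimal quantities: barley = 1.5 kg, sunflower meal = 1.1 kg, oat hulls = 0.5533 kg.
Objective = 0.16·1.5 + 0.2·1.1 + 0.07·0.5533 = 0.49873.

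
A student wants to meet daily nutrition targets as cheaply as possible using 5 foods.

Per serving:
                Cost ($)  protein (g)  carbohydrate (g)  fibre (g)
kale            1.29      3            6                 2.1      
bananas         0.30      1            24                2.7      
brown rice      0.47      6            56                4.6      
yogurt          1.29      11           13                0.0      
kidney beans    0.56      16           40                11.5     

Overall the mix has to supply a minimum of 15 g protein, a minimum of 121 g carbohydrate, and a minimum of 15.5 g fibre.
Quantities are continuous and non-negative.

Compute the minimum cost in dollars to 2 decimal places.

Let x1 = servings of kale, x2 = servings of bananas, x3 = servings of brown rice, x4 = servings of yogurt, x5 = servings of kidney beans.
min 1.29x1 + 0.3x2 + 0.47x3 + 1.29x4 + 0.56x5 with:
  3x1 + 1x2 + 6x3 + 11x4 + 16x5 ≥ 15   (protein)
  6x1 + 24x2 + 56x3 + 13x4 + 40x5 ≥ 121   (carbohydrate)
  2.1x1 + 2.7x2 + 4.6x3 + 11.5x5 ≥ 15.5   (fibre)
  x1, x2, x3, x4, x5 ≥ 0.
The minimum-cost mix takes nothing from kale, bananas, yogurt — only brown rice, kidney beans. The carbohydrate and fibre requirements are met with equality.
That vertex is x3 = 1.677, x5 = 0.677.
Cost = 0.47·1.677 + 0.56·0.677 = 1.1673.

$1.17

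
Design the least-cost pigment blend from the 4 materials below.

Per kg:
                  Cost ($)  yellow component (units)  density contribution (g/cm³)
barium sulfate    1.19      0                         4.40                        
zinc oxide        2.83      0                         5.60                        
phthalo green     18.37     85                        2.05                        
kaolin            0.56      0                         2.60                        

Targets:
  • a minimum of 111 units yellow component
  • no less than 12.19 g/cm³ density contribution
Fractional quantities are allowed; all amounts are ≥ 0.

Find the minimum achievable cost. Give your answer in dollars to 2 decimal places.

$26.04

Treat it as an LP. Let x1 = kg of barium sulfate, x2 = kg of zinc oxide, x3 = kg of phthalo green, x4 = kg of kaolin.
Minimize 1.19x1 + 2.83x2 + 18.37x3 + 0.56x4 s.t.:
  85x3 ≥ 111   (yellow component)
  4.4x1 + 5.6x2 + 2.05x3 + 2.6x4 ≥ 12.19   (density contribution)
  x1, x2, x3, x4 ≥ 0.
The optimal basis is {phthalo green, kaolin}; barium sulfate, zinc oxide drop out. Binding constraints: yellow component and density contribution.
That vertex is x3 = 1.306, x4 = 3.659.
Total cost: 18.37·1.306 + 0.56·3.659 = 26.0403.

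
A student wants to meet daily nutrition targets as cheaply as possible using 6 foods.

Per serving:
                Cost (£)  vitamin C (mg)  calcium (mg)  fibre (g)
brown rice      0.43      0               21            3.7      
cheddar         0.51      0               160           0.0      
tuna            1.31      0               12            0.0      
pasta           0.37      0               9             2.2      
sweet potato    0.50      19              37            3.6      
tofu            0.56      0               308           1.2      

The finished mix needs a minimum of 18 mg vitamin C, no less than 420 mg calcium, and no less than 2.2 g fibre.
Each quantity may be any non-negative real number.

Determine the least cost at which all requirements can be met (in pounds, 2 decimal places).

£1.17

Set it up as a linear program. Let x1 = servings of brown rice, x2 = servings of cheddar, x3 = servings of tuna, x4 = servings of pasta, x5 = servings of sweet potato, x6 = servings of tofu.
min 0.43x1 + 0.51x2 + 1.31x3 + 0.37x4 + 0.5x5 + 0.56x6 with:
  19x5 ≥ 18   (vitamin C)
  21x1 + 160x2 + 12x3 + 9x4 + 37x5 + 308x6 ≥ 420   (calcium)
  3.7x1 + 2.2x4 + 3.6x5 + 1.2x6 ≥ 2.2   (fibre)
  x1, x2, x3, x4, x5, x6 ≥ 0.
The minimum-cost mix takes nothing from brown rice, cheddar, tuna, pasta — only sweet potato, tofu. There the vitamin C and calcium constraints are tight.
Solving gives x5 = 0.9474, x6 = 1.25.
Cost = 0.5·0.9474 + 0.56·1.25 = 1.1737.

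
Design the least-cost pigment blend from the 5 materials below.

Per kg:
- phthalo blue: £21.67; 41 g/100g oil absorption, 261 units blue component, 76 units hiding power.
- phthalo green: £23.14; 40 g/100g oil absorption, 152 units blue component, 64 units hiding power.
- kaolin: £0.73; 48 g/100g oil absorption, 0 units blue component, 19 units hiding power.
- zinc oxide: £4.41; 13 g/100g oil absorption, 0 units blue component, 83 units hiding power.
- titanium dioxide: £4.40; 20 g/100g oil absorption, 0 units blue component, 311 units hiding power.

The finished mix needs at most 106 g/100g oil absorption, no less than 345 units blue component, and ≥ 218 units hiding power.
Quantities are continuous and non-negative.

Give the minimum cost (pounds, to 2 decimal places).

Treat it as an LP. Let x1 = kg of phthalo blue, x2 = kg of phthalo green, x3 = kg of kaolin, x4 = kg of zinc oxide, x5 = kg of titanium dioxide.
Minimize 21.67x1 + 23.14x2 + 0.73x3 + 4.41x4 + 4.4x5 s.t.:
  41x1 + 40x2 + 48x3 + 13x4 + 20x5 ≤ 106   (oil absorption)
  261x1 + 152x2 ≥ 345   (blue component)
  76x1 + 64x2 + 19x3 + 83x4 + 311x5 ≥ 218   (hiding power)
  x1, x2, x3, x4, x5 ≥ 0.
At the optimum only phthalo blue, titanium dioxide are positive (phthalo green, kaolin, zinc oxide = 0). The blue component and hiding power requirements are met with equality.
So phthalo blue = 1.322 kg, titanium dioxide = 0.3779 kg.
Total cost: 21.67·1.322 + 4.4·0.3779 = 30.3105.

£30.31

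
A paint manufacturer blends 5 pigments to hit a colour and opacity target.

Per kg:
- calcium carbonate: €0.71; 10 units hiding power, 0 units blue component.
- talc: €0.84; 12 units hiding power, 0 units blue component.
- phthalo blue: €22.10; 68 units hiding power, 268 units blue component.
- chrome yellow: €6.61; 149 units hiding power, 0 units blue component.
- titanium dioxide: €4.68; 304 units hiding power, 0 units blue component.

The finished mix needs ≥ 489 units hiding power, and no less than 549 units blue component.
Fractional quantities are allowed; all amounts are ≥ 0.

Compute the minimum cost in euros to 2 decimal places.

Treat it as an LP. Let x1 = kg of calcium carbonate, x2 = kg of talc, x3 = kg of phthalo blue, x4 = kg of chrome yellow, x5 = kg of titanium dioxide.
Minimize 0.71x1 + 0.84x2 + 22.1x3 + 6.61x4 + 4.68x5 subject to:
  10x1 + 12x2 + 68x3 + 149x4 + 304x5 ≥ 489   (hiding power)
  268x3 ≥ 549   (blue component)
  x1, x2, x3, x4, x5 ≥ 0.
The optimal basis is {phthalo blue, titanium dioxide}; calcium carbonate, talc, chrome yellow drop out. The hiding power and blue component requirements are met with equality.
That vertex is x3 = 2.049, x5 = 1.15.
Hence cost = 22.1·2.049 + 4.68·1.15 = €50.6649.

€50.66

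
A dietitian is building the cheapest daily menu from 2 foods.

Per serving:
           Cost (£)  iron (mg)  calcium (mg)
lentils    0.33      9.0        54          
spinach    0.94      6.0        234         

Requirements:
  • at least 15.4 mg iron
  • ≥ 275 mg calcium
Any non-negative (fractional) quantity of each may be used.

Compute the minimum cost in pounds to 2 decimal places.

Let x1 = servings of lentils, x2 = servings of spinach.
Minimize 0.33x1 + 0.94x2 with:
  9x1 + 6x2 ≥ 15.4   (iron)
  54x1 + 234x2 ≥ 275   (calcium)
  x1, x2 ≥ 0.
Both inputs are positive at the optimum. There the iron and calcium constraints are tight.
Optimal quantities: lentils = 1.096 servings, spinach = 0.9222 servings.
Total cost: 0.33·1.096 + 0.94·0.9222 = 1.2285.

£1.23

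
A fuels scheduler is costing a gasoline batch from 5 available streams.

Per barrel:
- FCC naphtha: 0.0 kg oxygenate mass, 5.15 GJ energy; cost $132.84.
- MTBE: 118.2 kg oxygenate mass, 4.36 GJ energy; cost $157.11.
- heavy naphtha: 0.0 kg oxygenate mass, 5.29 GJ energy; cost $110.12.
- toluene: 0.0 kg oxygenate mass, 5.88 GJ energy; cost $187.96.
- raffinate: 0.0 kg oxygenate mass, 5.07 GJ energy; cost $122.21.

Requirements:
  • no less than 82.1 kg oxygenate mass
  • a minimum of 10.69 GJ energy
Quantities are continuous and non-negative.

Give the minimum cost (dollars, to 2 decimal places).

Let x1 = barrels of FCC naphtha, x2 = barrels of MTBE, x3 = barrels of heavy naphtha, x4 = barrels of toluene, x5 = barrels of raffinate.
min 132.84x1 + 157.11x2 + 110.12x3 + 187.96x4 + 122.21x5 s.t.:
  118.2x2 ≥ 82.1   (oxygenate mass)
  5.15x1 + 4.36x2 + 5.29x3 + 5.88x4 + 5.07x5 ≥ 10.69   (energy)
  x1, x2, x3, x4, x5 ≥ 0.
The minimum-cost mix takes nothing from FCC naphtha, toluene, raffinate — only MTBE, heavy naphtha. There the oxygenate mass and energy constraints are tight.
Optimal quantities: MTBE = 0.694585 barrels, heavy naphtha = 1.44832 barrels.
Hence cost = 157.11·0.694585 + 110.12·1.44832 = $268.6152.

$268.62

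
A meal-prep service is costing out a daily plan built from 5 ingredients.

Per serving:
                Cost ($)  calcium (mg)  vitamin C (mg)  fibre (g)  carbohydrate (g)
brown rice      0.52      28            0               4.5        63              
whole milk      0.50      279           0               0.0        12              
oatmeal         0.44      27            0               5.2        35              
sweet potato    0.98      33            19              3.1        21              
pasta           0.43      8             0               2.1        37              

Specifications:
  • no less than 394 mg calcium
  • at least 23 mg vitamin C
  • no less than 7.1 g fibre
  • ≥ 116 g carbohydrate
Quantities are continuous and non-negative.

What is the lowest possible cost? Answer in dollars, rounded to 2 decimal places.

$2.39

Let x1 = servings of brown rice, x2 = servings of whole milk, x3 = servings of oatmeal, x4 = servings of sweet potato, x5 = servings of pasta.
Minimise 0.52x1 + 0.5x2 + 0.44x3 + 0.98x4 + 0.43x5 s.t.:
  28x1 + 279x2 + 27x3 + 33x4 + 8x5 ≥ 394   (calcium)
  19x4 ≥ 23   (vitamin C)
  4.5x1 + 5.2x3 + 3.1x4 + 2.1x5 ≥ 7.1   (fibre)
  63x1 + 12x2 + 35x3 + 21x4 + 37x5 ≥ 116   (carbohydrate)
  x1, x2, x3, x4, x5 ≥ 0.
The cheapest feasible vertex uses only brown rice, whole milk, sweet potato; oatmeal, pasta are not used. There the calcium, vitamin C, carbohydrate constraints are tight.
Solving gives x1 = 1.219, x2 = 1.147, x4 = 1.211.
Total cost: 0.52·1.219 + 0.5·1.147 + 0.98·1.211 = 2.3942.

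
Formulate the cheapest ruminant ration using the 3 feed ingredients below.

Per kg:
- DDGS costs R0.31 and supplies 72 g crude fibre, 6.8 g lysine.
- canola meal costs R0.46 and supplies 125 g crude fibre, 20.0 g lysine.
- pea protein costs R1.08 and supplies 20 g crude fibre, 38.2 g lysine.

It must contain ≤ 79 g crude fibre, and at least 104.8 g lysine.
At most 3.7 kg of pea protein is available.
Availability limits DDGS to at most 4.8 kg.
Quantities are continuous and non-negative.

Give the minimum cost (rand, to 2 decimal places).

Let x1 = kg of DDGS, x2 = kg of canola meal, x3 = kg of pea protein.
min 0.31x1 + 0.46x2 + 1.08x3 subject to:
  72x1 + 125x2 + 20x3 ≤ 79   (crude fibre)
  6.8x1 + 20x2 + 38.2x3 ≥ 104.8   (lysine)
  x3 ≤ 3.7
  x1 ≤ 4.8
  x1, x2, x3 ≥ 0.
The cheapest feasible vertex uses only canola meal, pea protein; DDGS is not used. Binding constraints: crude fibre and lysine.
Solving gives x2 = 0.2107, x3 = 2.633.
Objective = 0.46·0.2107 + 1.08·2.633 = 2.9406.

R2.94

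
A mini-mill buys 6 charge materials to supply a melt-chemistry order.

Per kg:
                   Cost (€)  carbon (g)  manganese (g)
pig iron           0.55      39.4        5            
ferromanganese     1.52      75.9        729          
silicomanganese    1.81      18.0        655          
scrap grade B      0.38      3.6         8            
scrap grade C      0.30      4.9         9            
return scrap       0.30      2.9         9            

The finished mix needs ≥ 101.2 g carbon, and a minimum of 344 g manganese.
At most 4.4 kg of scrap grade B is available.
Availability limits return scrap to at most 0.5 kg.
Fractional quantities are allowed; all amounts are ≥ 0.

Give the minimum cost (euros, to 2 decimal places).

€1.62

This is a linear program. Let x1 = kg of pig iron, x2 = kg of ferromanganese, x3 = kg of silicomanganese, x4 = kg of scrap grade B, x5 = kg of scrap grade C, x6 = kg of return scrap.
Minimize 0.55x1 + 1.52x2 + 1.81x3 + 0.38x4 + 0.3x5 + 0.3x6 s.t.:
  39.4x1 + 75.9x2 + 18x3 + 3.6x4 + 4.9x5 + 2.9x6 ≥ 101.2   (carbon)
  5x1 + 729x2 + 655x3 + 8x4 + 9x5 + 9x6 ≥ 344   (manganese)
  x4 ≤ 4.4
  x6 ≤ 0.5
  x1, x2, x3, x4, x5, x6 ≥ 0.
The optimal basis is {pig iron, ferromanganese}; silicomanganese, scrap grade B, scrap grade C, return scrap drop out. Binding constraints: carbon and manganese.
That vertex is x1 = 1.682, x2 = 0.4603.
Total cost: 0.55·1.682 + 1.52·0.4603 = 1.6248.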